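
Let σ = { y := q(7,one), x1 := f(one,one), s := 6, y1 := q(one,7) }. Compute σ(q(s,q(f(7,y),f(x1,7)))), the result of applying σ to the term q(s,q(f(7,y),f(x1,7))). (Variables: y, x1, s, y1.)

Replace each occurrence of y with q(7,one).
Replace each occurrence of x1 with f(one,one).
Replace each occurrence of s with 6.
Result: q(6,q(f(7,q(7,one)),f(f(one,one),7))).

q(6,q(f(7,q(7,one)),f(f(one,one),7)))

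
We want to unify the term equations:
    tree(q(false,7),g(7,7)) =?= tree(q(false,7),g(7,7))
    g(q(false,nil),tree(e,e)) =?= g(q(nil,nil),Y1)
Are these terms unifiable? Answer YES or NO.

NO

Delete trivial equation tree(q(false,7),g(7,7)) =?= tree(q(false,7),g(7,7)).
Decompose g/2: q(false,nil) =?= q(nil,nil),  tree(e,e) =?= Y1.
Decompose q/2: false =?= nil,  nil =?= nil.
Clash: constants false and nil differ; no unifier exists.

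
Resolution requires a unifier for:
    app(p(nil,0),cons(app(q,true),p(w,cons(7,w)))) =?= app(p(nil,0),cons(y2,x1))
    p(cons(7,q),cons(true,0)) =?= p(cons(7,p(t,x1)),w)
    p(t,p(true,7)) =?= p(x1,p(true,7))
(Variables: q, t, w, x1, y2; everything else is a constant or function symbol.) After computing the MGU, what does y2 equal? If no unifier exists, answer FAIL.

app(p(p(cons(true,0),cons(7,cons(true,0))),p(cons(true,0),cons(7,cons(true,0)))),true)

Decompose app/2: p(nil,0) =?= p(nil,0),  cons(app(q,true),p(w,cons(7,w))) =?= cons(y2,x1).
Delete trivial equation p(nil,0) =?= p(nil,0).
Decompose cons/2: app(q,true) =?= y2,  p(w,cons(7,w)) =?= x1.
Bind y2 := app(q,true); no other remaining equation mentions y2.
Bind x1 := p(w,cons(7,w)); substituting into the remaining equations gives: p(cons(7,q),cons(true,0)) =?= p(cons(7,p(t,p(w,cons(7,w)))),w),  p(t,p(true,7)) =?= p(p(w,cons(7,w)),p(true,7)).
Decompose p/2: cons(7,q) =?= cons(7,p(t,p(w,cons(7,w)))),  cons(true,0) =?= w.
Decompose cons/2: 7 =?= 7,  q =?= p(t,p(w,cons(7,w))).
Delete trivial equation 7 =?= 7.
Bind q := p(t,p(w,cons(7,w))); no other remaining equation mentions q. Substituting into the earlier binding gives y2 := app(p(t,p(w,cons(7,w))),true).
Bind w := cons(true,0); substituting into the remaining equation gives: p(t,p(true,7)) =?= p(p(cons(true,0),cons(7,cons(true,0))),p(true,7)). Substituting into the earlier bindings gives y2 := app(p(t,p(cons(true,0),cons(7,cons(true,0)))),true), x1 := p(cons(true,0),cons(7,cons(true,0))), q := p(t,p(cons(true,0),cons(7,cons(true,0)))).
Decompose p/2: t =?= p(cons(true,0),cons(7,cons(true,0))),  p(true,7) =?= p(true,7).
Bind t := p(cons(true,0),cons(7,cons(true,0))); no other remaining equation mentions t. Substituting into the earlier bindings gives y2 := app(p(p(cons(true,0),cons(7,cons(true,0))),p(cons(true,0),cons(7,cons(true,0)))),true), q := p(p(cons(true,0),cons(7,cons(true,0))),p(cons(true,0),cons(7,cons(true,0)))).
Delete trivial equation p(true,7) =?= p(true,7).
MGU = { y2 := app(p(p(cons(true,0),cons(7,cons(true,0))),p(cons(true,0),cons(7,cons(true,0)))),true), x1 := p(cons(true,0),cons(7,cons(true,0))), q := p(p(cons(true,0),cons(7,cons(true,0))),p(cons(true,0),cons(7,cons(true,0)))), w := cons(true,0), t := p(cons(true,0),cons(7,cons(true,0))) }, so y2 := app(p(p(cons(true,0),cons(7,cons(true,0))),p(cons(true,0),cons(7,cons(true,0)))),true).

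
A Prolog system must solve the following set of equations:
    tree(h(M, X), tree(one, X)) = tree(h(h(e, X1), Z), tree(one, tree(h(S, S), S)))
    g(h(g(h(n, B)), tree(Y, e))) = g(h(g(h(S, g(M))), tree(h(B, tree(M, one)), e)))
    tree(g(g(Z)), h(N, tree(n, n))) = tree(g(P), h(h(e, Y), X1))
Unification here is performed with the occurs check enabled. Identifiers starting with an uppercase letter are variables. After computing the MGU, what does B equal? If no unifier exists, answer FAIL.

Decompose tree/2: h(M, X) = h(h(e, X1), Z),  tree(one, X) = tree(one, tree(h(S, S), S)).
Decompose h/2: M = h(e, X1),  X = Z.
Bind M := h(e, X1); substituting into the one remaining equation that mentions M gives: g(h(g(h(n, B)), tree(Y, e))) = g(h(g(h(S, g(h(e, X1)))), tree(h(B, tree(h(e, X1), one)), e))).
Bind X := Z; substituting into the one remaining equation that mentions X gives: tree(one, Z) = tree(one, tree(h(S, S), S)).
Decompose tree/2: one = one,  Z = tree(h(S, S), S).
Delete trivial equation one = one.
Bind Z := tree(h(S, S), S); substituting into the one remaining equation that mentions Z gives: tree(g(g(tree(h(S, S), S))), h(N, tree(n, n))) = tree(g(P), h(h(e, Y), X1)). Substituting into the earlier binding gives X := tree(h(S, S), S).
Decompose g/1: h(g(h(n, B)), tree(Y, e)) = h(g(h(S, g(h(e, X1)))), tree(h(B, tree(h(e, X1), one)), e)).
Decompose h/2: g(h(n, B)) = g(h(S, g(h(e, X1)))),  tree(Y, e) = tree(h(B, tree(h(e, X1), one)), e).
Decompose g/1: h(n, B) = h(S, g(h(e, X1))).
Decompose h/2: n = S,  B = g(h(e, X1)).
Bind S := n; substituting into the one remaining equation that mentions S gives: tree(g(g(tree(h(n, n), n))), h(N, tree(n, n))) = tree(g(P), h(h(e, Y), X1)). Substituting into the earlier bindings gives X := tree(h(n, n), n), Z := tree(h(n, n), n).
Bind B := g(h(e, X1)); substituting into the one remaining equation that mentions B gives: tree(Y, e) = tree(h(g(h(e, X1)), tree(h(e, X1), one)), e).
Decompose tree/2: Y = h(g(h(e, X1)), tree(h(e, X1), one)),  e = e.
Bind Y := h(g(h(e, X1)), tree(h(e, X1), one)); substituting into the one remaining equation that mentions Y gives: tree(g(g(tree(h(n, n), n))), h(N, tree(n, n))) = tree(g(P), h(h(e, h(g(h(e, X1)), tree(h(e, X1), one))), X1)).
Delete trivial equation e = e.
Decompose tree/2: g(g(tree(h(n, n), n))) = g(P),  h(N, tree(n, n)) = h(h(e, h(g(h(e, X1)), tree(h(e, X1), one))), X1).
Decompose g/1: g(tree(h(n, n), n)) = P.
Bind P := g(tree(h(n, n), n)); no other remaining equation mentions P.
Decompose h/2: N = h(e, h(g(h(e, X1)), tree(h(e, X1), one))),  tree(n, n) = X1.
Bind N := h(e, h(g(h(e, X1)), tree(h(e, X1), one))); no other remaining equation mentions N.
Bind X1 := tree(n, n). Substituting into the earlier bindings gives M := h(e, tree(n, n)), B := g(h(e, tree(n, n))), Y := h(g(h(e, tree(n, n))), tree(h(e, tree(n, n)), one)), N := h(e, h(g(h(e, tree(n, n))), tree(h(e, tree(n, n)), one))).
MGU = { M ↦ h(e, tree(n, n)), X ↦ tree(h(n, n), n), Z ↦ tree(h(n, n), n), S ↦ n, B ↦ g(h(e, tree(n, n))), Y ↦ h(g(h(e, tree(n, n))), tree(h(e, tree(n, n)), one)), P ↦ g(tree(h(n, n), n)), N ↦ h(e, h(g(h(e, tree(n, n))), tree(h(e, tree(n, n)), one))), X1 ↦ tree(n, n) }, so B ↦ g(h(e, tree(n, n))).

g(h(e, tree(n, n)))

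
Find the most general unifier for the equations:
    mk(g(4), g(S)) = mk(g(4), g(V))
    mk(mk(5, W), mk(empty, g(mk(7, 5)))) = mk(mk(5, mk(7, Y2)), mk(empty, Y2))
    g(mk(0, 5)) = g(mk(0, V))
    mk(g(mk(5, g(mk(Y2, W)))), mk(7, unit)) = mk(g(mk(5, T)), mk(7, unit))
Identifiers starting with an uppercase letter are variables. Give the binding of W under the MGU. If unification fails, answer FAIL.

mk(7, g(mk(7, 5)))

Decompose mk/2: g(4) = g(4),  g(S) = g(V).
Delete trivial equation g(4) = g(4).
Decompose g/1: S = V.
Bind S := V; no other remaining equation mentions S.
Decompose mk/2: mk(5, W) = mk(5, mk(7, Y2)),  mk(empty, g(mk(7, 5))) = mk(empty, Y2).
Decompose mk/2: 5 = 5,  W = mk(7, Y2).
Delete trivial equation 5 = 5.
Bind W := mk(7, Y2); substituting into the one remaining equation that mentions W gives: mk(g(mk(5, g(mk(Y2, mk(7, Y2))))), mk(7, unit)) = mk(g(mk(5, T)), mk(7, unit)).
Decompose mk/2: empty = empty,  g(mk(7, 5)) = Y2.
Delete trivial equation empty = empty.
Bind Y2 := g(mk(7, 5)); substituting into the one remaining equation that mentions Y2 gives: mk(g(mk(5, g(mk(g(mk(7, 5)), mk(7, g(mk(7, 5))))))), mk(7, unit)) = mk(g(mk(5, T)), mk(7, unit)). Substituting into the earlier binding gives W := mk(7, g(mk(7, 5))).
Decompose g/1: mk(0, 5) = mk(0, V).
Decompose mk/2: 0 = 0,  5 = V.
Delete trivial equation 0 = 0.
Bind V := 5; no other remaining equation mentions V. Substituting into the earlier binding gives S := 5.
Decompose mk/2: g(mk(5, g(mk(g(mk(7, 5)), mk(7, g(mk(7, 5))))))) = g(mk(5, T)),  mk(7, unit) = mk(7, unit).
Decompose g/1: mk(5, g(mk(g(mk(7, 5)), mk(7, g(mk(7, 5)))))) = mk(5, T).
Decompose mk/2: 5 = 5,  g(mk(g(mk(7, 5)), mk(7, g(mk(7, 5))))) = T.
Delete trivial equation 5 = 5.
Bind T := g(mk(g(mk(7, 5)), mk(7, g(mk(7, 5))))); no other remaining equation mentions T.
Delete trivial equation mk(7, unit) = mk(7, unit).
MGU = { S -> 5, W -> mk(7, g(mk(7, 5))), Y2 -> g(mk(7, 5)), V -> 5, T -> g(mk(g(mk(7, 5)), mk(7, g(mk(7, 5))))) }, so W -> mk(7, g(mk(7, 5))).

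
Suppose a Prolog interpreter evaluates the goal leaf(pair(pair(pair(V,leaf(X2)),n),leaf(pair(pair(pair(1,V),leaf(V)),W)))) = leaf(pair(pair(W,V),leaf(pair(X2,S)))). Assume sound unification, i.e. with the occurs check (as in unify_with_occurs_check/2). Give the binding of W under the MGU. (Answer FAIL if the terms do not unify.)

Decompose leaf/1: pair(pair(pair(V,leaf(X2)),n),leaf(pair(pair(pair(1,V),leaf(V)),W))) = pair(pair(W,V),leaf(pair(X2,S))).
Decompose pair/2: pair(pair(V,leaf(X2)),n) = pair(W,V),  leaf(pair(pair(pair(1,V),leaf(V)),W)) = leaf(pair(X2,S)).
Decompose pair/2: pair(V,leaf(X2)) = W,  n = V.
Bind W := pair(V,leaf(X2)); substituting into the one remaining equation that mentions W gives: leaf(pair(pair(pair(1,V),leaf(V)),pair(V,leaf(X2)))) = leaf(pair(X2,S)).
Bind V := n; substituting into the remaining equation gives: leaf(pair(pair(pair(1,n),leaf(n)),pair(n,leaf(X2)))) = leaf(pair(X2,S)). Substituting into the earlier binding gives W := pair(n,leaf(X2)).
Decompose leaf/1: pair(pair(pair(1,n),leaf(n)),pair(n,leaf(X2))) = pair(X2,S).
Decompose pair/2: pair(pair(1,n),leaf(n)) = X2,  pair(n,leaf(X2)) = S.
Bind X2 := pair(pair(1,n),leaf(n)); substituting into the remaining equation gives: pair(n,leaf(pair(pair(1,n),leaf(n)))) = S. Substituting into the earlier binding gives W := pair(n,leaf(pair(pair(1,n),leaf(n)))).
Bind S := pair(n,leaf(pair(pair(1,n),leaf(n)))).
MGU = { W = pair(n,leaf(pair(pair(1,n),leaf(n)))), V = n, X2 = pair(pair(1,n),leaf(n)), S = pair(n,leaf(pair(pair(1,n),leaf(n)))) }, so W = pair(n,leaf(pair(pair(1,n),leaf(n)))).

pair(n,leaf(pair(pair(1,n),leaf(n))))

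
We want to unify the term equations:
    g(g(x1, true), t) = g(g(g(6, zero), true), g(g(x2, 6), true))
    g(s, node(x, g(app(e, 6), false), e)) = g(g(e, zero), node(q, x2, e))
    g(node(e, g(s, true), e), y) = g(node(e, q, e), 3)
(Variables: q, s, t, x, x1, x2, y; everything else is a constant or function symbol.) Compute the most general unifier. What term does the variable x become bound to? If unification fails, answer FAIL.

g(g(e, zero), true)

Decompose g/2: g(x1, true) = g(g(6, zero), true),  t = g(g(x2, 6), true).
Decompose g/2: x1 = g(6, zero),  true = true.
Bind x1 := g(6, zero); no other remaining equation mentions x1.
Delete trivial equation true = true.
Bind t := g(g(x2, 6), true); no other remaining equation mentions t.
Decompose g/2: s = g(e, zero),  node(x, g(app(e, 6), false), e) = node(q, x2, e).
Bind s := g(e, zero); substituting into the one remaining equation that mentions s gives: g(node(e, g(g(e, zero), true), e), y) = g(node(e, q, e), 3).
Decompose node/3: x = q,  g(app(e, 6), false) = x2,  e = e.
Bind x := q; no other remaining equation mentions x.
Bind x2 := g(app(e, 6), false); no other remaining equation mentions x2. Substituting into the earlier binding gives t := g(g(g(app(e, 6), false), 6), true).
Delete trivial equation e = e.
Decompose g/2: node(e, g(g(e, zero), true), e) = node(e, q, e),  y = 3.
Decompose node/3: e = e,  g(g(e, zero), true) = q,  e = e.
Delete trivial equation e = e.
Bind q := g(g(e, zero), true); no other remaining equation mentions q. Substituting into the earlier binding gives x := g(g(e, zero), true).
Delete trivial equation e = e.
Bind y := 3.
MGU = { x1 ↦ g(6, zero), t ↦ g(g(g(app(e, 6), false), 6), true), s ↦ g(e, zero), x ↦ g(g(e, zero), true), x2 ↦ g(app(e, 6), false), q ↦ g(g(e, zero), true), y ↦ 3 }, so x ↦ g(g(e, zero), true).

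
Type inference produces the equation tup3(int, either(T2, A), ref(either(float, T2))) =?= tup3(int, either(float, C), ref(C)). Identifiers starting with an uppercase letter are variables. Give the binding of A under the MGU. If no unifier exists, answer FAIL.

Decompose tup3/3: int =?= int,  either(T2, A) =?= either(float, C),  ref(either(float, T2)) =?= ref(C).
Delete trivial equation int =?= int.
Decompose either/2: T2 =?= float,  A =?= C.
Bind T2 := float; substituting into the one remaining equation that mentions T2 gives: ref(either(float, float)) =?= ref(C).
Bind A := C; no other remaining equation mentions A.
Decompose ref/1: either(float, float) =?= C.
Bind C := either(float, float). Substituting into the earlier binding gives A := either(float, float).
MGU = { T2 -> float, A -> either(float, float), C -> either(float, float) }, so A -> either(float, float).

either(float, float)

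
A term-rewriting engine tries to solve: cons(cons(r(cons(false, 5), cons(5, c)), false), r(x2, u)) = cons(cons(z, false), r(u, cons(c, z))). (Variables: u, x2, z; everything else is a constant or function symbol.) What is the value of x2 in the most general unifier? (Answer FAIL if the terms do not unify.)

cons(c, r(cons(false, 5), cons(5, c)))

Decompose cons/2: cons(r(cons(false, 5), cons(5, c)), false) = cons(z, false),  r(x2, u) = r(u, cons(c, z)).
Decompose cons/2: r(cons(false, 5), cons(5, c)) = z,  false = false.
Bind z := r(cons(false, 5), cons(5, c)); substituting into the one remaining equation that mentions z gives: r(x2, u) = r(u, cons(c, r(cons(false, 5), cons(5, c)))).
Delete trivial equation false = false.
Decompose r/2: x2 = u,  u = cons(c, r(cons(false, 5), cons(5, c))).
Bind x2 := u; no other remaining equation mentions x2.
Bind u := cons(c, r(cons(false, 5), cons(5, c))). Substituting into the earlier binding gives x2 := cons(c, r(cons(false, 5), cons(5, c))).
MGU = { z ↦ r(cons(false, 5), cons(5, c)), x2 ↦ cons(c, r(cons(false, 5), cons(5, c))), u ↦ cons(c, r(cons(false, 5), cons(5, c))) }, so x2 ↦ cons(c, r(cons(false, 5), cons(5, c))).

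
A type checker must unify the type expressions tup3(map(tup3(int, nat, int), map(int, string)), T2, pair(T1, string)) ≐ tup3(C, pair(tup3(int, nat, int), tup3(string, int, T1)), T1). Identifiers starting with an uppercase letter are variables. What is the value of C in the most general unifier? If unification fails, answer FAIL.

Decompose tup3/3: map(tup3(int, nat, int), map(int, string)) ≐ C,  T2 ≐ pair(tup3(int, nat, int), tup3(string, int, T1)),  pair(T1, string) ≐ T1.
Bind C := map(tup3(int, nat, int), map(int, string)); no other remaining equation mentions C.
Bind T2 := pair(tup3(int, nat, int), tup3(string, int, T1)); no other remaining equation mentions T2.
Occurs check fails: T1 occurs in pair(T1, string); the equation T1 ≐ pair(T1, string) has no finite solution.

FAIL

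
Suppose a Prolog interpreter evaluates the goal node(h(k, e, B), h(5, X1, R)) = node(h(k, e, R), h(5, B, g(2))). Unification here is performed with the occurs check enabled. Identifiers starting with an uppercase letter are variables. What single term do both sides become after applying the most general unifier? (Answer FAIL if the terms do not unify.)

Decompose node/2: h(k, e, B) = h(k, e, R),  h(5, X1, R) = h(5, B, g(2)).
Decompose h/3: k = k,  e = e,  B = R.
Delete trivial equation k = k.
Delete trivial equation e = e.
Bind B := R; substituting into the remaining equation gives: h(5, X1, R) = h(5, R, g(2)).
Decompose h/3: 5 = 5,  X1 = R,  R = g(2).
Delete trivial equation 5 = 5.
Bind X1 := R; no other remaining equation mentions X1.
Bind R := g(2). Substituting into the earlier bindings gives B := g(2), X1 := g(2).
Applying the MGU to either side gives node(h(k, e, g(2)), h(5, g(2), g(2))).

node(h(k, e, g(2)), h(5, g(2), g(2)))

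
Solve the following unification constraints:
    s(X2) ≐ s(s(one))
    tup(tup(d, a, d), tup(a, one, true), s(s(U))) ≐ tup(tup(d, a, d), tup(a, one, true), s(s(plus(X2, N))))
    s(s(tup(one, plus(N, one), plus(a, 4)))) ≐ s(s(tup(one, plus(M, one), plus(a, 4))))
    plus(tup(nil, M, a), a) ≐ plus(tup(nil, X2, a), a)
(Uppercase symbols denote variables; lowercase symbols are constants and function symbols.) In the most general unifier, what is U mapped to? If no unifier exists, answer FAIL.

plus(s(one), s(one))

Decompose s/1: X2 ≐ s(one).
Bind X2 := s(one); substituting into the 2 remaining equations that mention X2 gives: tup(tup(d, a, d), tup(a, one, true), s(s(U))) ≐ tup(tup(d, a, d), tup(a, one, true), s(s(plus(s(one), N)))),  plus(tup(nil, M, a), a) ≐ plus(tup(nil, s(one), a), a).
Decompose tup/3: tup(d, a, d) ≐ tup(d, a, d),  tup(a, one, true) ≐ tup(a, one, true),  s(s(U)) ≐ s(s(plus(s(one), N))).
Delete trivial equation tup(d, a, d) ≐ tup(d, a, d).
Delete trivial equation tup(a, one, true) ≐ tup(a, one, true).
Decompose s/1: s(U) ≐ s(plus(s(one), N)).
Decompose s/1: U ≐ plus(s(one), N).
Bind U := plus(s(one), N); no other remaining equation mentions U.
Decompose s/1: s(tup(one, plus(N, one), plus(a, 4))) ≐ s(tup(one, plus(M, one), plus(a, 4))).
Decompose s/1: tup(one, plus(N, one), plus(a, 4)) ≐ tup(one, plus(M, one), plus(a, 4)).
Decompose tup/3: one ≐ one,  plus(N, one) ≐ plus(M, one),  plus(a, 4) ≐ plus(a, 4).
Delete trivial equation one ≐ one.
Decompose plus/2: N ≐ M,  one ≐ one.
Bind N := M; no other remaining equation mentions N. Substituting into the earlier binding gives U := plus(s(one), M).
Delete trivial equation one ≐ one.
Delete trivial equation plus(a, 4) ≐ plus(a, 4).
Decompose plus/2: tup(nil, M, a) ≐ tup(nil, s(one), a),  a ≐ a.
Decompose tup/3: nil ≐ nil,  M ≐ s(one),  a ≐ a.
Delete trivial equation nil ≐ nil.
Bind M := s(one); no other remaining equation mentions M. Substituting into the earlier bindings gives U := plus(s(one), s(one)), N := s(one).
Delete trivial equation a ≐ a.
Delete trivial equation a ≐ a.
MGU = { X2 := s(one), U := plus(s(one), s(one)), N := s(one), M := s(one) }, so U := plus(s(one), s(one)).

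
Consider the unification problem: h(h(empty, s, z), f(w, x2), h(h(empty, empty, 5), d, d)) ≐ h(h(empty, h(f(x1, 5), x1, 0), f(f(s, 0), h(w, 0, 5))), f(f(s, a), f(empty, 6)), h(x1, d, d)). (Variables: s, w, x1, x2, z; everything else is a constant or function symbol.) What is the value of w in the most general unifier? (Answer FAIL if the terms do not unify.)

Decompose h/3: h(empty, s, z) ≐ h(empty, h(f(x1, 5), x1, 0), f(f(s, 0), h(w, 0, 5))),  f(w, x2) ≐ f(f(s, a), f(empty, 6)),  h(h(empty, empty, 5), d, d) ≐ h(x1, d, d).
Decompose h/3: empty ≐ empty,  s ≐ h(f(x1, 5), x1, 0),  z ≐ f(f(s, 0), h(w, 0, 5)).
Delete trivial equation empty ≐ empty.
Bind s := h(f(x1, 5), x1, 0); substituting into the 2 remaining equations that mention s gives: z ≐ f(f(h(f(x1, 5), x1, 0), 0), h(w, 0, 5)),  f(w, x2) ≐ f(f(h(f(x1, 5), x1, 0), a), f(empty, 6)).
Bind z := f(f(h(f(x1, 5), x1, 0), 0), h(w, 0, 5)); no other remaining equation mentions z.
Decompose f/2: w ≐ f(h(f(x1, 5), x1, 0), a),  x2 ≐ f(empty, 6).
Bind w := f(h(f(x1, 5), x1, 0), a); no other remaining equation mentions w. Substituting into the earlier binding gives z := f(f(h(f(x1, 5), x1, 0), 0), h(f(h(f(x1, 5), x1, 0), a), 0, 5)).
Bind x2 := f(empty, 6); no other remaining equation mentions x2.
Decompose h/3: h(empty, empty, 5) ≐ x1,  d ≐ d,  d ≐ d.
Bind x1 := h(empty, empty, 5); no other remaining equation mentions x1. Substituting into the earlier bindings gives s := h(f(h(empty, empty, 5), 5), h(empty, empty, 5), 0), z := f(f(h(f(h(empty, empty, 5), 5), h(empty, empty, 5), 0), 0), h(f(h(f(h(empty, empty, 5), 5), h(empty, empty, 5), 0), a), 0, 5)), w := f(h(f(h(empty, empty, 5), 5), h(empty, empty, 5), 0), a).
Delete trivial equation d ≐ d.
Delete trivial equation d ≐ d.
MGU = { s := h(f(h(empty, empty, 5), 5), h(empty, empty, 5), 0), z := f(f(h(f(h(empty, empty, 5), 5), h(empty, empty, 5), 0), 0), h(f(h(f(h(empty, empty, 5), 5), h(empty, empty, 5), 0), a), 0, 5)), w := f(h(f(h(empty, empty, 5), 5), h(empty, empty, 5), 0), a), x2 := f(empty, 6), x1 := h(empty, empty, 5) }, so w := f(h(f(h(empty, empty, 5), 5), h(empty, empty, 5), 0), a).

f(h(f(h(empty, empty, 5), 5), h(empty, empty, 5), 0), a)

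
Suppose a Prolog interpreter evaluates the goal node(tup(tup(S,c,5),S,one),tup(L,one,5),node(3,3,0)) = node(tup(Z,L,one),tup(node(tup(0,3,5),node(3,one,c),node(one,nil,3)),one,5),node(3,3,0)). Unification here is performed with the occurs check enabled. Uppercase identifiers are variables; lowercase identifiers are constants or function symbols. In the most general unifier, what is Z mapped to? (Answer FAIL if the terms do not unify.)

tup(node(tup(0,3,5),node(3,one,c),node(one,nil,3)),c,5)

Decompose node/3: tup(tup(S,c,5),S,one) = tup(Z,L,one),  tup(L,one,5) = tup(node(tup(0,3,5),node(3,one,c),node(one,nil,3)),one,5),  node(3,3,0) = node(3,3,0).
Decompose tup/3: tup(S,c,5) = Z,  S = L,  one = one.
Bind Z := tup(S,c,5); no other remaining equation mentions Z.
Bind S := L; no other remaining equation mentions S. Substituting into the earlier binding gives Z := tup(L,c,5).
Delete trivial equation one = one.
Decompose tup/3: L = node(tup(0,3,5),node(3,one,c),node(one,nil,3)),  one = one,  5 = 5.
Bind L := node(tup(0,3,5),node(3,one,c),node(one,nil,3)); no other remaining equation mentions L. Substituting into the earlier bindings gives Z := tup(node(tup(0,3,5),node(3,one,c),node(one,nil,3)),c,5), S := node(tup(0,3,5),node(3,one,c),node(one,nil,3)).
Delete trivial equation one = one.
Delete trivial equation 5 = 5.
Delete trivial equation node(3,3,0) = node(3,3,0).
MGU = { Z = tup(node(tup(0,3,5),node(3,one,c),node(one,nil,3)),c,5), S = node(tup(0,3,5),node(3,one,c),node(one,nil,3)), L = node(tup(0,3,5),node(3,one,c),node(one,nil,3)) }, so Z = tup(node(tup(0,3,5),node(3,one,c),node(one,nil,3)),c,5).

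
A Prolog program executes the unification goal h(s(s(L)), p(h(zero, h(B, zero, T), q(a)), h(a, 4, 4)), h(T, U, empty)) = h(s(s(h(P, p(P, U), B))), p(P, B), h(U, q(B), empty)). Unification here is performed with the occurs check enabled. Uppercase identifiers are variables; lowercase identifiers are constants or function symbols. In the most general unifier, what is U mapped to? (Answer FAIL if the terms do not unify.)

q(h(a, 4, 4))

Decompose h/3: s(s(L)) = s(s(h(P, p(P, U), B))),  p(h(zero, h(B, zero, T), q(a)), h(a, 4, 4)) = p(P, B),  h(T, U, empty) = h(U, q(B), empty).
Decompose s/1: s(L) = s(h(P, p(P, U), B)).
Decompose s/1: L = h(P, p(P, U), B).
Bind L := h(P, p(P, U), B); no other remaining equation mentions L.
Decompose p/2: h(zero, h(B, zero, T), q(a)) = P,  h(a, 4, 4) = B.
Bind P := h(zero, h(B, zero, T), q(a)); no other remaining equation mentions P. Substituting into the earlier binding gives L := h(h(zero, h(B, zero, T), q(a)), p(h(zero, h(B, zero, T), q(a)), U), B).
Bind B := h(a, 4, 4); substituting into the remaining equation gives: h(T, U, empty) = h(U, q(h(a, 4, 4)), empty). Substituting into the earlier bindings gives L := h(h(zero, h(h(a, 4, 4), zero, T), q(a)), p(h(zero, h(h(a, 4, 4), zero, T), q(a)), U), h(a, 4, 4)), P := h(zero, h(h(a, 4, 4), zero, T), q(a)).
Decompose h/3: T = U,  U = q(h(a, 4, 4)),  empty = empty.
Bind T := U; no other remaining equation mentions T. Substituting into the earlier bindings gives L := h(h(zero, h(h(a, 4, 4), zero, U), q(a)), p(h(zero, h(h(a, 4, 4), zero, U), q(a)), U), h(a, 4, 4)), P := h(zero, h(h(a, 4, 4), zero, U), q(a)).
Bind U := q(h(a, 4, 4)); no other remaining equation mentions U. Substituting into the earlier bindings gives L := h(h(zero, h(h(a, 4, 4), zero, q(h(a, 4, 4))), q(a)), p(h(zero, h(h(a, 4, 4), zero, q(h(a, 4, 4))), q(a)), q(h(a, 4, 4))), h(a, 4, 4)), P := h(zero, h(h(a, 4, 4), zero, q(h(a, 4, 4))), q(a)), T := q(h(a, 4, 4)).
Delete trivial equation empty = empty.
MGU = { L -> h(h(zero, h(h(a, 4, 4), zero, q(h(a, 4, 4))), q(a)), p(h(zero, h(h(a, 4, 4), zero, q(h(a, 4, 4))), q(a)), q(h(a, 4, 4))), h(a, 4, 4)), P -> h(zero, h(h(a, 4, 4), zero, q(h(a, 4, 4))), q(a)), B -> h(a, 4, 4), T -> q(h(a, 4, 4)), U -> q(h(a, 4, 4)) }, so U -> q(h(a, 4, 4)).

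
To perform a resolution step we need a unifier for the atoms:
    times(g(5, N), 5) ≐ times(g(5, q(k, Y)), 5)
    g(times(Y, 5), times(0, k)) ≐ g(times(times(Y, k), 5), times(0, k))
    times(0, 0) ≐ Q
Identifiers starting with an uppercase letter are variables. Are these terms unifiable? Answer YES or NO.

Decompose times/2: g(5, N) ≐ g(5, q(k, Y)),  5 ≐ 5.
Decompose g/2: 5 ≐ 5,  N ≐ q(k, Y).
Delete trivial equation 5 ≐ 5.
Bind N := q(k, Y); no other remaining equation mentions N.
Delete trivial equation 5 ≐ 5.
Decompose g/2: times(Y, 5) ≐ times(times(Y, k), 5),  times(0, k) ≐ times(0, k).
Decompose times/2: Y ≐ times(Y, k),  5 ≐ 5.
Occurs check fails: Y occurs in times(Y, k); the equation Y ≐ times(Y, k) has no finite solution.

NO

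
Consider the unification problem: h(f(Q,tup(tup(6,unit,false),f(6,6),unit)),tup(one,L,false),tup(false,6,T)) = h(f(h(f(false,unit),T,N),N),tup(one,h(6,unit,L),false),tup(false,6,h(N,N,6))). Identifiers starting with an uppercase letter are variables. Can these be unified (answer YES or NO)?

Decompose h/3: f(Q,tup(tup(6,unit,false),f(6,6),unit)) = f(h(f(false,unit),T,N),N),  tup(one,L,false) = tup(one,h(6,unit,L),false),  tup(false,6,T) = tup(false,6,h(N,N,6)).
Decompose f/2: Q = h(f(false,unit),T,N),  tup(tup(6,unit,false),f(6,6),unit) = N.
Bind Q := h(f(false,unit),T,N); no other remaining equation mentions Q.
Bind N := tup(tup(6,unit,false),f(6,6),unit); substituting into the one remaining equation that mentions N gives: tup(false,6,T) = tup(false,6,h(tup(tup(6,unit,false),f(6,6),unit),tup(tup(6,unit,false),f(6,6),unit),6)). Substituting into the earlier binding gives Q := h(f(false,unit),T,tup(tup(6,unit,false),f(6,6),unit)).
Decompose tup/3: one = one,  L = h(6,unit,L),  false = false.
Delete trivial equation one = one.
Occurs check fails: L occurs in h(6,unit,L); the equation L = h(6,unit,L) has no finite solution.

NO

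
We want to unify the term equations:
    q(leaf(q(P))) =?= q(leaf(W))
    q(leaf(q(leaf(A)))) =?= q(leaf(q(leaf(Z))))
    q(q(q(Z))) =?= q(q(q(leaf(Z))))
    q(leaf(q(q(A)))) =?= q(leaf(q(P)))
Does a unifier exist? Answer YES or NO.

NO

Decompose q/1: leaf(q(P)) =?= leaf(W).
Decompose leaf/1: q(P) =?= W.
Bind W := q(P); no other remaining equation mentions W.
Decompose q/1: leaf(q(leaf(A))) =?= leaf(q(leaf(Z))).
Decompose leaf/1: q(leaf(A)) =?= q(leaf(Z)).
Decompose q/1: leaf(A) =?= leaf(Z).
Decompose leaf/1: A =?= Z.
Bind A := Z; substituting into the one remaining equation that mentions A gives: q(leaf(q(q(Z)))) =?= q(leaf(q(P))).
Decompose q/1: q(q(Z)) =?= q(q(leaf(Z))).
Decompose q/1: q(Z) =?= q(leaf(Z)).
Decompose q/1: Z =?= leaf(Z).
Occurs check fails: Z occurs in leaf(Z); the equation Z =?= leaf(Z) has no finite solution.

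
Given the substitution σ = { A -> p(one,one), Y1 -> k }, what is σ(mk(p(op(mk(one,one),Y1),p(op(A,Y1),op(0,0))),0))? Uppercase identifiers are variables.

mk(p(op(mk(one,one),k),p(op(p(one,one),k),op(0,0))),0)

Replace each occurrence of A with p(one,one).
Replace each occurrence of Y1 with k.
Result: mk(p(op(mk(one,one),k),p(op(p(one,one),k),op(0,0))),0).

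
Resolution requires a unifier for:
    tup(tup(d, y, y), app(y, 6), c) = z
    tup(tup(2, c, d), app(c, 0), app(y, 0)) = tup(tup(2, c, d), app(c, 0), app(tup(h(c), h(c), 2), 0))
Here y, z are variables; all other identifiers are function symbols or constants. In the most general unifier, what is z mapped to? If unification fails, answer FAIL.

tup(tup(d, tup(h(c), h(c), 2), tup(h(c), h(c), 2)), app(tup(h(c), h(c), 2), 6), c)

Bind z := tup(tup(d, y, y), app(y, 6), c); no other remaining equation mentions z.
Decompose tup/3: tup(2, c, d) = tup(2, c, d),  app(c, 0) = app(c, 0),  app(y, 0) = app(tup(h(c), h(c), 2), 0).
Delete trivial equation tup(2, c, d) = tup(2, c, d).
Delete trivial equation app(c, 0) = app(c, 0).
Decompose app/2: y = tup(h(c), h(c), 2),  0 = 0.
Bind y := tup(h(c), h(c), 2); no other remaining equation mentions y. Substituting into the earlier binding gives z := tup(tup(d, tup(h(c), h(c), 2), tup(h(c), h(c), 2)), app(tup(h(c), h(c), 2), 6), c).
Delete trivial equation 0 = 0.
MGU = { z ↦ tup(tup(d, tup(h(c), h(c), 2), tup(h(c), h(c), 2)), app(tup(h(c), h(c), 2), 6), c), y ↦ tup(h(c), h(c), 2) }, so z ↦ tup(tup(d, tup(h(c), h(c), 2), tup(h(c), h(c), 2)), app(tup(h(c), h(c), 2), 6), c).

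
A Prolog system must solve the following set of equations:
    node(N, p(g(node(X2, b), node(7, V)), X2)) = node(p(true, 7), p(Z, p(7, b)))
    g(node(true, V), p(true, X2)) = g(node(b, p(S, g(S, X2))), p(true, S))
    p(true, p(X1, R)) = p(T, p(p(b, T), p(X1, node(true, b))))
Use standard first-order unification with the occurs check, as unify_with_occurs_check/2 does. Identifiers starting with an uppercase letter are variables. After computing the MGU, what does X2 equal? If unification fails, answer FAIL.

FAIL

Decompose node/2: N = p(true, 7),  p(g(node(X2, b), node(7, V)), X2) = p(Z, p(7, b)).
Bind N := p(true, 7); no other remaining equation mentions N.
Decompose p/2: g(node(X2, b), node(7, V)) = Z,  X2 = p(7, b).
Bind Z := g(node(X2, b), node(7, V)); no other remaining equation mentions Z.
Bind X2 := p(7, b); substituting into the one remaining equation that mentions X2 gives: g(node(true, V), p(true, p(7, b))) = g(node(b, p(S, g(S, p(7, b)))), p(true, S)). Substituting into the earlier binding gives Z := g(node(p(7, b), b), node(7, V)).
Decompose g/2: node(true, V) = node(b, p(S, g(S, p(7, b)))),  p(true, p(7, b)) = p(true, S).
Decompose node/2: true = b,  V = p(S, g(S, p(7, b))).
Clash: constants true and b differ; no unifier exists.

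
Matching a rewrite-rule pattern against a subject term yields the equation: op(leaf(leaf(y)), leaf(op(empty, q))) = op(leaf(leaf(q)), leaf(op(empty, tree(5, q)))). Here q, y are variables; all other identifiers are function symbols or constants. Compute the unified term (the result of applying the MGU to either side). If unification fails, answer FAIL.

FAIL

Decompose op/2: leaf(leaf(y)) = leaf(leaf(q)),  leaf(op(empty, q)) = leaf(op(empty, tree(5, q))).
Decompose leaf/1: leaf(y) = leaf(q).
Decompose leaf/1: y = q.
Bind y := q; no other remaining equation mentions y.
Decompose leaf/1: op(empty, q) = op(empty, tree(5, q)).
Decompose op/2: empty = empty,  q = tree(5, q).
Delete trivial equation empty = empty.
Occurs check fails: q occurs in tree(5, q); the equation q = tree(5, q) has no finite solution.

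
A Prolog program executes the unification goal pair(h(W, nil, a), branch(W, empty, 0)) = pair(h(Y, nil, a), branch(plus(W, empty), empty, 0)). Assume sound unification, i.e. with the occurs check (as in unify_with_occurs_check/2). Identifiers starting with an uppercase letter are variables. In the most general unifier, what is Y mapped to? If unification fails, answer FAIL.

Decompose pair/2: h(W, nil, a) = h(Y, nil, a),  branch(W, empty, 0) = branch(plus(W, empty), empty, 0).
Decompose h/3: W = Y,  nil = nil,  a = a.
Bind W := Y; substituting into the one remaining equation that mentions W gives: branch(Y, empty, 0) = branch(plus(Y, empty), empty, 0).
Delete trivial equation nil = nil.
Delete trivial equation a = a.
Decompose branch/3: Y = plus(Y, empty),  empty = empty,  0 = 0.
Occurs check fails: Y occurs in plus(Y, empty); the equation Y = plus(Y, empty) has no finite solution.

FAIL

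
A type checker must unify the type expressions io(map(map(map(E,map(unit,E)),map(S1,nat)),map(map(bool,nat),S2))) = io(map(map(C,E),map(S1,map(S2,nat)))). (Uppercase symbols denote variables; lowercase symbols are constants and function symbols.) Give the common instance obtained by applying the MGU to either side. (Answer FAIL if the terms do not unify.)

Decompose io/1: map(map(map(E,map(unit,E)),map(S1,nat)),map(map(bool,nat),S2)) = map(map(C,E),map(S1,map(S2,nat))).
Decompose map/2: map(map(E,map(unit,E)),map(S1,nat)) = map(C,E),  map(map(bool,nat),S2) = map(S1,map(S2,nat)).
Decompose map/2: map(E,map(unit,E)) = C,  map(S1,nat) = E.
Bind C := map(E,map(unit,E)); no other remaining equation mentions C.
Bind E := map(S1,nat); no other remaining equation mentions E. Substituting into the earlier binding gives C := map(map(S1,nat),map(unit,map(S1,nat))).
Decompose map/2: map(bool,nat) = S1,  S2 = map(S2,nat).
Bind S1 := map(bool,nat); no other remaining equation mentions S1. Substituting into the earlier bindings gives C := map(map(map(bool,nat),nat),map(unit,map(map(bool,nat),nat))), E := map(map(bool,nat),nat).
Occurs check fails: S2 occurs in map(S2,nat); the equation S2 = map(S2,nat) has no finite solution.

FAIL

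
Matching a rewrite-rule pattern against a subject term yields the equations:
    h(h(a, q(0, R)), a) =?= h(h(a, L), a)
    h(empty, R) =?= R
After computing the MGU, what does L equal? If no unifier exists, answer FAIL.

Decompose h/2: h(a, q(0, R)) =?= h(a, L),  a =?= a.
Decompose h/2: a =?= a,  q(0, R) =?= L.
Delete trivial equation a =?= a.
Bind L := q(0, R); no other remaining equation mentions L.
Delete trivial equation a =?= a.
Occurs check fails: R occurs in h(empty, R); the equation R =?= h(empty, R) has no finite solution.

FAIL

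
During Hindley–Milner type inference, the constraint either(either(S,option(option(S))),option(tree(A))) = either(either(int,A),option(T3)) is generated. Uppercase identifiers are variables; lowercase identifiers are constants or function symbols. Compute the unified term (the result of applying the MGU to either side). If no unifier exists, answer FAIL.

Decompose either/2: either(S,option(option(S))) = either(int,A),  option(tree(A)) = option(T3).
Decompose either/2: S = int,  option(option(S)) = A.
Bind S := int; substituting into the one remaining equation that mentions S gives: option(option(int)) = A.
Bind A := option(option(int)); substituting into the remaining equation gives: option(tree(option(option(int)))) = option(T3).
Decompose option/1: tree(option(option(int))) = T3.
Bind T3 := tree(option(option(int))).
Applying the MGU to either side gives either(either(int,option(option(int))),option(tree(option(option(int))))).

either(either(int,option(option(int))),option(tree(option(option(int)))))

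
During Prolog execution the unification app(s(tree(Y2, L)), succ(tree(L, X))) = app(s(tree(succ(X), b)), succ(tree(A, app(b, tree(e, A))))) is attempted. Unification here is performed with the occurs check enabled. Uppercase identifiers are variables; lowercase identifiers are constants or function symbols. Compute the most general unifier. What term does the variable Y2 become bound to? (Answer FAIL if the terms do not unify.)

Decompose app/2: s(tree(Y2, L)) = s(tree(succ(X), b)),  succ(tree(L, X)) = succ(tree(A, app(b, tree(e, A)))).
Decompose s/1: tree(Y2, L) = tree(succ(X), b).
Decompose tree/2: Y2 = succ(X),  L = b.
Bind Y2 := succ(X); no other remaining equation mentions Y2.
Bind L := b; substituting into the remaining equation gives: succ(tree(b, X)) = succ(tree(A, app(b, tree(e, A)))).
Decompose succ/1: tree(b, X) = tree(A, app(b, tree(e, A))).
Decompose tree/2: b = A,  X = app(b, tree(e, A)).
Bind A := b; substituting into the remaining equation gives: X = app(b, tree(e, b)).
Bind X := app(b, tree(e, b)). Substituting into the earlier binding gives Y2 := succ(app(b, tree(e, b))).
MGU = { Y2 -> succ(app(b, tree(e, b))), L -> b, A -> b, X -> app(b, tree(e, b)) }, so Y2 -> succ(app(b, tree(e, b))).

succ(app(b, tree(e, b)))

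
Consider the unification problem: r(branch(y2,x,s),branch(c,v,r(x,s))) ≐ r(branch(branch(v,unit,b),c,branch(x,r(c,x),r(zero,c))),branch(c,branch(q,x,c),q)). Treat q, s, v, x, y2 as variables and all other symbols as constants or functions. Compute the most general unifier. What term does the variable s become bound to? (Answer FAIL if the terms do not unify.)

branch(c,r(c,c),r(zero,c))

Decompose r/2: branch(y2,x,s) ≐ branch(branch(v,unit,b),c,branch(x,r(c,x),r(zero,c))),  branch(c,v,r(x,s)) ≐ branch(c,branch(q,x,c),q).
Decompose branch/3: y2 ≐ branch(v,unit,b),  x ≐ c,  s ≐ branch(x,r(c,x),r(zero,c)).
Bind y2 := branch(v,unit,b); no other remaining equation mentions y2.
Bind x := c; substituting into the remaining equations gives: s ≐ branch(c,r(c,c),r(zero,c)),  branch(c,v,r(c,s)) ≐ branch(c,branch(q,c,c),q).
Bind s := branch(c,r(c,c),r(zero,c)); substituting into the remaining equation gives: branch(c,v,r(c,branch(c,r(c,c),r(zero,c)))) ≐ branch(c,branch(q,c,c),q).
Decompose branch/3: c ≐ c,  v ≐ branch(q,c,c),  r(c,branch(c,r(c,c),r(zero,c))) ≐ q.
Delete trivial equation c ≐ c.
Bind v := branch(q,c,c); no other remaining equation mentions v. Substituting into the earlier binding gives y2 := branch(branch(q,c,c),unit,b).
Bind q := r(c,branch(c,r(c,c),r(zero,c))). Substituting into the earlier bindings gives y2 := branch(branch(r(c,branch(c,r(c,c),r(zero,c))),c,c),unit,b), v := branch(r(c,branch(c,r(c,c),r(zero,c))),c,c).
MGU = { y2 := branch(branch(r(c,branch(c,r(c,c),r(zero,c))),c,c),unit,b), x := c, s := branch(c,r(c,c),r(zero,c)), v := branch(r(c,branch(c,r(c,c),r(zero,c))),c,c), q := r(c,branch(c,r(c,c),r(zero,c))) }, so s := branch(c,r(c,c),r(zero,c)).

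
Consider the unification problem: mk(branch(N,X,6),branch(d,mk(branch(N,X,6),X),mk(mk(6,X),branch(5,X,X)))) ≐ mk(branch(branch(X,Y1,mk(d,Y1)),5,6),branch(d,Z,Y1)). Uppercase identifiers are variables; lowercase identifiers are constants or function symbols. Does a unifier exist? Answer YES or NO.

Decompose mk/2: branch(N,X,6) ≐ branch(branch(X,Y1,mk(d,Y1)),5,6),  branch(d,mk(branch(N,X,6),X),mk(mk(6,X),branch(5,X,X))) ≐ branch(d,Z,Y1).
Decompose branch/3: N ≐ branch(X,Y1,mk(d,Y1)),  X ≐ 5,  6 ≐ 6.
Bind N := branch(X,Y1,mk(d,Y1)); substituting into the one remaining equation that mentions N gives: branch(d,mk(branch(branch(X,Y1,mk(d,Y1)),X,6),X),mk(mk(6,X),branch(5,X,X))) ≐ branch(d,Z,Y1).
Bind X := 5; substituting into the one remaining equation that mentions X gives: branch(d,mk(branch(branch(5,Y1,mk(d,Y1)),5,6),5),mk(mk(6,5),branch(5,5,5))) ≐ branch(d,Z,Y1). Substituting into the earlier binding gives N := branch(5,Y1,mk(d,Y1)).
Delete trivial equation 6 ≐ 6.
Decompose branch/3: d ≐ d,  mk(branch(branch(5,Y1,mk(d,Y1)),5,6),5) ≐ Z,  mk(mk(6,5),branch(5,5,5)) ≐ Y1.
Delete trivial equation d ≐ d.
Bind Z := mk(branch(branch(5,Y1,mk(d,Y1)),5,6),5); no other remaining equation mentions Z.
Bind Y1 := mk(mk(6,5),branch(5,5,5)). Substituting into the earlier bindings gives N := branch(5,mk(mk(6,5),branch(5,5,5)),mk(d,mk(mk(6,5),branch(5,5,5)))), Z := mk(branch(branch(5,mk(mk(6,5),branch(5,5,5)),mk(d,mk(mk(6,5),branch(5,5,5)))),5,6),5).
No equations remain and no clash or occurs-check failure arose, so a unifier exists.

YES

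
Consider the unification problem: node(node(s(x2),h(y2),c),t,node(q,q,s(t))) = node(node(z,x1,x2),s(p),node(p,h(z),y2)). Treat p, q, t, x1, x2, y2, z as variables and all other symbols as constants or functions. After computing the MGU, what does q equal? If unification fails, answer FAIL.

Decompose node/3: node(s(x2),h(y2),c) = node(z,x1,x2),  t = s(p),  node(q,q,s(t)) = node(p,h(z),y2).
Decompose node/3: s(x2) = z,  h(y2) = x1,  c = x2.
Bind z := s(x2); substituting into the one remaining equation that mentions z gives: node(q,q,s(t)) = node(p,h(s(x2)),y2).
Bind x1 := h(y2); no other remaining equation mentions x1.
Bind x2 := c; substituting into the one remaining equation that mentions x2 gives: node(q,q,s(t)) = node(p,h(s(c)),y2). Substituting into the earlier binding gives z := s(c).
Bind t := s(p); substituting into the remaining equation gives: node(q,q,s(s(p))) = node(p,h(s(c)),y2).
Decompose node/3: q = p,  q = h(s(c)),  s(s(p)) = y2.
Bind q := p; substituting into the one remaining equation that mentions q gives: p = h(s(c)).
Bind p := h(s(c)); substituting into the remaining equation gives: s(s(h(s(c)))) = y2. Substituting into the earlier bindings gives t := s(h(s(c))), q := h(s(c)).
Bind y2 := s(s(h(s(c)))). Substituting into the earlier binding gives x1 := h(s(s(h(s(c))))).
MGU = { z := s(c), x1 := h(s(s(h(s(c))))), x2 := c, t := s(h(s(c))), q := h(s(c)), p := h(s(c)), y2 := s(s(h(s(c)))) }, so q := h(s(c)).

h(s(c))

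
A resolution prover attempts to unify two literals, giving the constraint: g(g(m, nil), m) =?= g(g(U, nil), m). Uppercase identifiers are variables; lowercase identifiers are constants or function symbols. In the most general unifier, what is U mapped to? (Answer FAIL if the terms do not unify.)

m

Decompose g/2: g(m, nil) =?= g(U, nil),  m =?= m.
Decompose g/2: m =?= U,  nil =?= nil.
Bind U := m; no other remaining equation mentions U.
Delete trivial equation nil =?= nil.
Delete trivial equation m =?= m.
MGU = { U := m }, so U := m.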